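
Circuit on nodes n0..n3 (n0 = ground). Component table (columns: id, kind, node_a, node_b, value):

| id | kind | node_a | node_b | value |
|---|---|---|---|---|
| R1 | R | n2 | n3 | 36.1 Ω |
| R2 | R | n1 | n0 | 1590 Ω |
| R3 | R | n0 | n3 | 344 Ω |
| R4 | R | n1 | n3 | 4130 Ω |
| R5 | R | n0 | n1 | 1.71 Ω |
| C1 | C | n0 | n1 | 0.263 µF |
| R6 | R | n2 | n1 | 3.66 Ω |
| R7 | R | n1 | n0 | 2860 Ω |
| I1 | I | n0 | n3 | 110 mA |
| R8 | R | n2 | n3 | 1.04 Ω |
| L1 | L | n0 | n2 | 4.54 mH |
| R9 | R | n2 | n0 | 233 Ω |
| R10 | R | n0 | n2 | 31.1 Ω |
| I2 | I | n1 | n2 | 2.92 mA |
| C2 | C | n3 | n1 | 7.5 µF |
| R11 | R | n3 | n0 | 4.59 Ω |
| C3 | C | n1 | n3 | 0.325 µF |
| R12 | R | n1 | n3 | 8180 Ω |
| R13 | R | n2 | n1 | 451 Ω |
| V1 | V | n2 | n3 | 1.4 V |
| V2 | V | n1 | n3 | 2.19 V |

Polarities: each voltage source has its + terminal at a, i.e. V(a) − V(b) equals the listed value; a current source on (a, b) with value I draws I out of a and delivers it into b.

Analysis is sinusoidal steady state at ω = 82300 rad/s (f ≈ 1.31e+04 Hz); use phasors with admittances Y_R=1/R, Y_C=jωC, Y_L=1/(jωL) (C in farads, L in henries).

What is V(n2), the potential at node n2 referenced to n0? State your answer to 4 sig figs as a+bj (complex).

-0.05225-0.01911j V

Element admittances at ω=82300 rad/s:
  Y(R1) = 0.02770+0.000j S between n2,n3
  Y(R2) = 0.0006289+0.000j S between n1,n0
  Y(R3) = 0.002907+0.000j S between n0,n3
  Y(R4) = 0.0002421+0.000j S between n1,n3
  Y(R5) = 0.5848+0.000j S between n0,n1
  Y(C1) = 0.000+0.02164j S between n0,n1
  Y(R6) = 0.2732+0.000j S between n2,n1
  Y(R7) = 0.0003497+0.000j S between n1,n0
  I1: injects 0.11 A into n3 (from n0)
  Y(R8) = 0.9615+0.000j S between n2,n3
  Y(L1) = 0.000-0.002676j S between n0,n2
  Y(R9) = 0.004292+0.000j S between n2,n0
  Y(R10) = 0.03215+0.000j S between n0,n2
  I2: injects 0.00292 A into n2 (from n1)
  Y(C2) = 0.000+0.6172j S between n3,n1
  Y(R11) = 0.2179+0.000j S between n3,n0
  Y(C3) = 0.000+0.02675j S between n1,n3
  Y(R12) = 0.0001222+0.000j S between n1,n3
  Y(R13) = 0.002217+0.000j S between n2,n1
  V1: constraint V(n2)−V(n3) = 1.4
  V2: constraint V(n1)−V(n3) = 2.19
Assemble and solve the 5×5 MNA system:
  V(n1)=0.7378-0.01911j  V(n2)=-0.05225-0.01911j  V(n3)=-1.452-0.01911j
  i(V1)=-1.162+0.0005566j  i(V2)=-0.6539-1.415j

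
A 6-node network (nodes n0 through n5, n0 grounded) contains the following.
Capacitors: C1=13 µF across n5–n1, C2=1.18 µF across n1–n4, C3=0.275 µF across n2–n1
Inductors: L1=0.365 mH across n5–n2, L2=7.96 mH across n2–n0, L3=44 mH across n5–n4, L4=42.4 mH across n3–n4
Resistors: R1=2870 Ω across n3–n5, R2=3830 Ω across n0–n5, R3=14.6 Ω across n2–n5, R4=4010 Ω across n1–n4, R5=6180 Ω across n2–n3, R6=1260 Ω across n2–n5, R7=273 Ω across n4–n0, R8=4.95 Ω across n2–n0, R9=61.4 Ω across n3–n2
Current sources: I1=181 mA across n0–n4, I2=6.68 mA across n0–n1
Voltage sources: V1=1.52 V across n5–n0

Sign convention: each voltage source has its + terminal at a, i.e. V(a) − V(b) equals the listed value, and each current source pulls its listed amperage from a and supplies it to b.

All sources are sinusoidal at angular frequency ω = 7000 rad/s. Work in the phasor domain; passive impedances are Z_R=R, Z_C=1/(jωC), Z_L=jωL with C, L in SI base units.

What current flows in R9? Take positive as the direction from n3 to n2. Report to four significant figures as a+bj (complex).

Element admittances at ω=7000 rad/s:
  Y(C1) = 0.000+0.09100j S between n5,n1
  Y(L1) = 0.000-0.3914j S between n5,n2
  Y(R1) = 0.0003484+0.000j S between n3,n5
  Y(R2) = 0.0002611+0.000j S between n0,n5
  Y(L2) = 0.000-0.01795j S between n2,n0
  Y(L3) = 0.000-0.003247j S between n5,n4
  Y(R3) = 0.06849+0.000j S between n2,n5
  Y(R4) = 0.0002494+0.000j S between n1,n4
  Y(C2) = 0.000+0.008260j S between n1,n4
  I1: injects 0.181 A into n4 (from n0)
  I2: injects 0.00668 A into n1 (from n0)
  Y(R5) = 0.0001618+0.000j S between n2,n3
  Y(R6) = 0.0007937+0.000j S between n2,n5
  Y(C3) = 0.000+0.001925j S between n2,n1
  Y(R7) = 0.003663+0.000j S between n4,n0
  Y(R8) = 0.2020+0.000j S between n2,n0
  Y(L4) = 0.000-0.003369j S between n3,n4
  Y(R9) = 0.01629+0.000j S between n3,n2
  V1: constraint V(n5)−V(n0) = 1.52
Assemble and solve the 6×6 MNA system:
  V(n1)=4.462-0.8782j  V(n2)=1.321-0.6233j  V(n3)=1.159-7.969j  V(n4)=37.84-8.797j  V(n5)=1.520+0.000j
  i(V1)=-0.2069+0.1818j

-0.002637-0.1196j A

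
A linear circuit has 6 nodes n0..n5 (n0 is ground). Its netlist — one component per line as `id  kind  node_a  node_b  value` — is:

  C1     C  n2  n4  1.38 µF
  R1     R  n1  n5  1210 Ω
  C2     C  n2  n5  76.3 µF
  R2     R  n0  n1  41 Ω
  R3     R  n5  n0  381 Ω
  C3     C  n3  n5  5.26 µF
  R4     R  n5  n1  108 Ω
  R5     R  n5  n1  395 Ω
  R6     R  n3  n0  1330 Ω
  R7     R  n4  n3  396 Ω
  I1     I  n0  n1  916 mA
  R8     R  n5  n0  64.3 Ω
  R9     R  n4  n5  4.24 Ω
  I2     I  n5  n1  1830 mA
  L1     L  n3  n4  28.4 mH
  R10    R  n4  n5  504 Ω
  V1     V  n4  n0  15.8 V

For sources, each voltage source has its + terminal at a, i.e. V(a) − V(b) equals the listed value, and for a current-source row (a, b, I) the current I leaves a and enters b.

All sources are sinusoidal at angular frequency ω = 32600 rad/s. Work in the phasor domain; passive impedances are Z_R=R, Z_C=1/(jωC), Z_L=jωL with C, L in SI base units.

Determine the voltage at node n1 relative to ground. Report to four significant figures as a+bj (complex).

MNA unknowns: 5 node voltages V₁..V_5 plus 1 source current (V1)
C1: Y=0.000+0.04499j on G[2,4]
R1: Y=0.0008264+0.000j on G[1,5]
C2: Y=0.000+2.487j on G[2,5]
R2: Y=0.02439+0.000j on G[0,1]
R3: Y=0.002625+0.000j on G[5,0]
C3: Y=0.000+0.1715j on G[3,5]
R4: Y=0.009259+0.000j on G[5,1]
R5: Y=0.002532+0.000j on G[5,1]
R6: Y=0.0007519+0.000j on G[3,0]
R7: Y=0.002525+0.000j on G[4,3]
I1: z[0]−=0.916, z[1]+=0.916
R8: Y=0.01555+0.000j on G[5,0]
R9: Y=0.2358+0.000j on G[4,5]
I2: z[5]−=1.83, z[1]+=1.83
L1: Y=0.000-0.001080j on G[3,4]
R10: Y=0.001984+0.000j on G[4,5]
V1: row V4−V0=15.8, i_V1 at 4,0
solve → V1=77.94+0.2649j, V2=11.06+0.7632j, V3=10.93+0.7580j, V4=15.80+0.000j, V5=10.98+0.7770j
aux → i_V1=-1.193-0.02115j

77.94+0.2649j V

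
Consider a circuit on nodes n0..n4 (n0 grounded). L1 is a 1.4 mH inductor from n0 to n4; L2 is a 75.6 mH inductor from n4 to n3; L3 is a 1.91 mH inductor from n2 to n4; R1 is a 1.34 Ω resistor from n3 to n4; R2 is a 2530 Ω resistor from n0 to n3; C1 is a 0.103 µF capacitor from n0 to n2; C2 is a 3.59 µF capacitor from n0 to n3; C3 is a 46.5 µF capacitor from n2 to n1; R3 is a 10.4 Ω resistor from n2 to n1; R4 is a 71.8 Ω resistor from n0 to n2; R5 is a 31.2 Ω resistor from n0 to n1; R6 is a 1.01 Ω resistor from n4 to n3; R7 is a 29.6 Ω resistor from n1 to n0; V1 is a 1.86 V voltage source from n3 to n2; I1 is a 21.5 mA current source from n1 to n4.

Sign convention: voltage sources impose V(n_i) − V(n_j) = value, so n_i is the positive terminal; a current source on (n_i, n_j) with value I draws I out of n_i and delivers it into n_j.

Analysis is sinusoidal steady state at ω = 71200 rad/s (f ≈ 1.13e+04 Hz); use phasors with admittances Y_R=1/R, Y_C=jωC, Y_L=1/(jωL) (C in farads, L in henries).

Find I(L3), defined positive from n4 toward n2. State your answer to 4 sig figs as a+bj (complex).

MNA unknowns: 4 node voltages V₁..V_4 plus 1 source current (V1)
L1: Y=0.000-0.01003j on G[0,4]
L2: Y=0.000-0.0001858j on G[4,3]
L3: Y=0.000-0.007353j on G[2,4]
R1: Y=0.7463+0.000j on G[3,4]
R2: Y=0.0003953+0.000j on G[0,3]
C1: Y=0.000+0.007334j on G[0,2]
C2: Y=0.000+0.2556j on G[0,3]
C3: Y=0.000+3.311j on G[2,1]
R3: Y=0.09615+0.000j on G[2,1]
R4: Y=0.01393+0.000j on G[0,2]
R5: Y=0.03205+0.000j on G[0,1]
R6: Y=0.9901+0.000j on G[4,3]
R7: Y=0.03378+0.000j on G[1,0]
V1: row V3−V2=1.86, i_V1 at 3,2
I1: z[1]−=0.0215, z[4]+=0.0215
solve → V1=-1.625-0.5379j, V2=-1.636-0.5124j, V3=0.2236-0.5124j, V4=0.2388-0.5031j
aux → i_V1=-0.1046-0.04076j

6.856e-05-0.01379j A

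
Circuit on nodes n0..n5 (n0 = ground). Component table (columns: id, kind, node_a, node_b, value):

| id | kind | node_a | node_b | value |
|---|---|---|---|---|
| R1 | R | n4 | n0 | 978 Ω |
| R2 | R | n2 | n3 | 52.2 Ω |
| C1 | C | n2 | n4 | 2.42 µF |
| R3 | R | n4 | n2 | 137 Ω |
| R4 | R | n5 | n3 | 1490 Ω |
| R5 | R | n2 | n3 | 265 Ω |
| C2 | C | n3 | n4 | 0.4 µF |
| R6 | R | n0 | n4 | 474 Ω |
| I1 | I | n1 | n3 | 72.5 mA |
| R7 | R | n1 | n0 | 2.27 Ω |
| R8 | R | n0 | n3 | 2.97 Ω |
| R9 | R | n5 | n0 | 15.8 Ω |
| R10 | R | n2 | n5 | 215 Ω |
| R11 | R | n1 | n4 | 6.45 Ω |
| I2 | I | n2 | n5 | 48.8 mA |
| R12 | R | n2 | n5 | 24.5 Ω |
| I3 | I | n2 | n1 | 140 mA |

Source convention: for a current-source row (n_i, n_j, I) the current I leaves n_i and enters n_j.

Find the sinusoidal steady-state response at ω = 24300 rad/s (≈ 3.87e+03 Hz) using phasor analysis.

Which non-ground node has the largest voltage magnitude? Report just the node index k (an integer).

2

Element admittances at ω=24300 rad/s:
  Y(R1) = 0.001022+0.000j S between n4,n0
  Y(R2) = 0.01916+0.000j S between n2,n3
  Y(C1) = 0.000+0.05881j S between n2,n4
  Y(R3) = 0.007299+0.000j S between n4,n2
  Y(R4) = 0.0006711+0.000j S between n5,n3
  Y(R5) = 0.003774+0.000j S between n2,n3
  Y(C2) = 0.000+0.009720j S between n3,n4
  Y(R6) = 0.002110+0.000j S between n0,n4
  I1: injects 0.0725 A into n3 (from n1)
  Y(R7) = 0.4405+0.000j S between n1,n0
  Y(R8) = 0.3367+0.000j S between n0,n3
  Y(R9) = 0.06329+0.000j S between n5,n0
  Y(R10) = 0.004651+0.000j S between n2,n5
  Y(R11) = 0.1550+0.000j S between n1,n4
  I2: injects 0.0488 A into n5 (from n2)
  Y(R12) = 0.04082+0.000j S between n2,n5
  I3: injects 0.14 A into n1 (from n2)
Assemble and solve the 5×5 MNA system:
  V(n1)=-0.04736-0.09119j  V(n2)=-1.606+0.9972j  V(n3)=0.1092+0.04464j  V(n4)=-0.6173-0.3503j  V(n5)=-0.2208+0.4146j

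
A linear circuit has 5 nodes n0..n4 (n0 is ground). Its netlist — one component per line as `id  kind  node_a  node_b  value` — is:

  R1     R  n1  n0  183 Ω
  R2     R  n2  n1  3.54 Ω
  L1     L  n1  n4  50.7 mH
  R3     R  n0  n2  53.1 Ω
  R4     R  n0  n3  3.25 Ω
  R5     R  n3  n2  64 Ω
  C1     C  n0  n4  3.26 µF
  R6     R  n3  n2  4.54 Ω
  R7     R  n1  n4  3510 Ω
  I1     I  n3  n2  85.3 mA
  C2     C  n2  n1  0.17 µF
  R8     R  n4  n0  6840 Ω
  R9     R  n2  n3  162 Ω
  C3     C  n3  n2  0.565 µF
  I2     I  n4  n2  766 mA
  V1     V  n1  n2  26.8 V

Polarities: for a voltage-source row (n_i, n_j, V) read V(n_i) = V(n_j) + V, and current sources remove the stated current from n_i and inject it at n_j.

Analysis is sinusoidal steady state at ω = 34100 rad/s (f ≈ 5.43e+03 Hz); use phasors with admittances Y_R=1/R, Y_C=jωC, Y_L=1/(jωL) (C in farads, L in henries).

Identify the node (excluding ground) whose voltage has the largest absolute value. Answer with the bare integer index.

MNA unknowns: 4 node voltages V₁..V_4 plus 1 source current (V1)
R1: Y=0.005464+0.000j on G[1,0]
R2: Y=0.2825+0.000j on G[2,1]
L1: Y=0.000-0.0005784j on G[1,4]
R3: Y=0.01883+0.000j on G[0,2]
R4: Y=0.3077+0.000j on G[0,3]
R5: Y=0.01562+0.000j on G[3,2]
C1: Y=0.000+0.1112j on G[0,4]
R6: Y=0.2203+0.000j on G[3,2]
R7: Y=0.0002849+0.000j on G[1,4]
I1: z[3]−=0.0853, z[2]+=0.0853
C2: Y=0.000+0.005797j on G[2,1]
R8: Y=0.0001462+0.000j on G[4,0]
R9: Y=0.006173+0.000j on G[2,3]
C3: Y=0.000+0.01927j on G[3,2]
I2: z[4]−=0.766, z[2]+=0.766
V1: row V1−V2=26.8, i_V1 at 1,2
solve → V1=30.94-0.04157j, V2=4.138-0.04157j, V3=1.671+0.06817j, V4=-0.1886+6.846j
aux → i_V1=-7.745-0.1352j

1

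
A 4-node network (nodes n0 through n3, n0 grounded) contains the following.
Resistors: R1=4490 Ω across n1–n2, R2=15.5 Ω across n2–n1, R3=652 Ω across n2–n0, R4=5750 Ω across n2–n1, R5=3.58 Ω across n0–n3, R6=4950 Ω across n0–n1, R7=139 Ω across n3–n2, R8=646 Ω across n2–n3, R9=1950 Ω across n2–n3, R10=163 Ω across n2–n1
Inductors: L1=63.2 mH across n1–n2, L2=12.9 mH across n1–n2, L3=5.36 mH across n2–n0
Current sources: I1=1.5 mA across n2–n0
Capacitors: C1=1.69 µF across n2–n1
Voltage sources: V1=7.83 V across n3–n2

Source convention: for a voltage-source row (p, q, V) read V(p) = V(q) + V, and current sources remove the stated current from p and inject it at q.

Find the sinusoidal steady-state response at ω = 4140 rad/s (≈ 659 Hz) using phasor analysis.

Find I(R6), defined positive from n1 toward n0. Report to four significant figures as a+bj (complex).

Element admittances at ω=4140 rad/s:
  Y(R1) = 0.0002227+0.000j S between n1,n2
  Y(R2) = 0.06452+0.000j S between n2,n1
  Y(R3) = 0.001534+0.000j S between n2,n0
  Y(R4) = 0.0001739+0.000j S between n2,n1
  Y(L1) = 0.000-0.003822j S between n1,n2
  Y(R5) = 0.2793+0.000j S between n0,n3
  Y(R6) = 0.0002020+0.000j S between n0,n1
  Y(R7) = 0.007194+0.000j S between n3,n2
  Y(R8) = 0.001548+0.000j S between n2,n3
  Y(R9) = 0.0005128+0.000j S between n2,n3
  Y(R10) = 0.006135+0.000j S between n2,n1
  Y(L2) = 0.000-0.01872j S between n1,n2
  I1: injects 0.0015 A into n0 (from n2)
  Y(C1) = 0.000+0.006997j S between n2,n1
  Y(L3) = 0.000-0.04506j S between n2,n0
  V1: constraint V(n3)−V(n2) = 7.83
Assemble and solve the 4×4 MNA system:
  V(n1)=-7.572-1.209j  V(n2)=-7.592-1.217j  V(n3)=0.2382-1.217j
  i(V1)=-0.1390+0.3400j

-0.001530-0.0002443j A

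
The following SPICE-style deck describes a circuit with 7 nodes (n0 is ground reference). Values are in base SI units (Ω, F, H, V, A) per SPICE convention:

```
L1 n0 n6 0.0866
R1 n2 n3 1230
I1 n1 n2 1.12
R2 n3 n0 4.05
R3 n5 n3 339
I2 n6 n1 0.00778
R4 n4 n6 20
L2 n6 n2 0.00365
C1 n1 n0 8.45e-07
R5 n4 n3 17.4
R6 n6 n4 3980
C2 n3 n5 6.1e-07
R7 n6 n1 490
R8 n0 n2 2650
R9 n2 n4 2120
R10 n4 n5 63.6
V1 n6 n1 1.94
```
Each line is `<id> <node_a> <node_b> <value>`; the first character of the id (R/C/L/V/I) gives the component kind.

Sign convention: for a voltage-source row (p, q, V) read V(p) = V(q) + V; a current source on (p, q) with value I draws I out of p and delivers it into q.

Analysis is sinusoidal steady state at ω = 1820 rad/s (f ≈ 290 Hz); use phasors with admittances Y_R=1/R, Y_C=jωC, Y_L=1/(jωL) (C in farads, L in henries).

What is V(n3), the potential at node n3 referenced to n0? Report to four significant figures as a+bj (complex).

Element admittances at ω=1820 rad/s:
  Y(L1) = 0.000-0.006345j S between n0,n6
  Y(R1) = 0.0008130+0.000j S between n2,n3
  I1: injects 1.12 A into n2 (from n1)
  Y(R2) = 0.2469+0.000j S between n3,n0
  Y(R3) = 0.002950+0.000j S between n5,n3
  I2: injects 0.00778 A into n1 (from n6)
  Y(R4) = 0.05000+0.000j S between n4,n6
  Y(L2) = 0.000-0.1505j S between n6,n2
  Y(C1) = 0.000+0.001538j S between n1,n0
  Y(R5) = 0.05747+0.000j S between n4,n3
  Y(R6) = 0.0002513+0.000j S between n6,n4
  Y(C2) = 0.000+0.001110j S between n3,n5
  Y(R7) = 0.002041+0.000j S between n6,n1
  Y(R8) = 0.0003774+0.000j S between n0,n2
  Y(R9) = 0.0004717+0.000j S between n2,n4
  Y(R10) = 0.01572+0.000j S between n4,n5
  V1: constraint V(n6)−V(n1) = 1.94
Assemble and solve the 7×7 MNA system:
  V(n1)=-1.896-0.2620j  V(n2)=0.1231+7.177j  V(n3)=0.004913+0.001964j  V(n4)=0.02236-0.08740j  V(n5)=0.01509-0.07389j  V(n6)=0.04364-0.2620j
  i(V1)=1.109-0.002916j

0.004913+0.001964j V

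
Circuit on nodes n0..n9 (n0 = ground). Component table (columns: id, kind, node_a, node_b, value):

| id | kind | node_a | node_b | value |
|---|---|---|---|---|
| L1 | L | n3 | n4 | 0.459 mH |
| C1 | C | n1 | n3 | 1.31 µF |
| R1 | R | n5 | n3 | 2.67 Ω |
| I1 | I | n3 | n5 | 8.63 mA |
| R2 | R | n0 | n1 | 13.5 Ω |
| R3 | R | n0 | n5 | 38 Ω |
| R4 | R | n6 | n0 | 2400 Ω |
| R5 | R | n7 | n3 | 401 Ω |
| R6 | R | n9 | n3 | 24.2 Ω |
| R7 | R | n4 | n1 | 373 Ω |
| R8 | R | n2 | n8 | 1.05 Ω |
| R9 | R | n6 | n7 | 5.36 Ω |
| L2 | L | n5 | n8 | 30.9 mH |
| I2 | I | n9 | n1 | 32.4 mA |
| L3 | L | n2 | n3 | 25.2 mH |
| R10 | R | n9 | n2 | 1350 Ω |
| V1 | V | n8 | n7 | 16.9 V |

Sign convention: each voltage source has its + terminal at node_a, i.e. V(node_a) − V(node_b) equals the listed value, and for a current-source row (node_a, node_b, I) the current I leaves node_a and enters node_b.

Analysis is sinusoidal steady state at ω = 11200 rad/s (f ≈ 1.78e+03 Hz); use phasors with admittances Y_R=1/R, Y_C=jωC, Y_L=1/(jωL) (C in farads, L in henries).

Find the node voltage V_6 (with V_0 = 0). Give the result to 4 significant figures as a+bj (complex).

Apply KCL at each of the 9 non-ground nodes and solve the resulting linear system.
Node n1: branches {C1, R2, R7, I2} → V_1 = 0.2840-0.1691j
Node n2: branches {R8, L3, R10} → V_2 = 2.608+6.139j
Node n3: branches {L1, C1, R1, I1, R5, R6, L3} → V_3 = -0.6817+0.4305j
Node n4: branches {L1, R7} → V_4 = -0.6733+0.4437j
Node n5: branches {R1, I1, R3, L2} → V_5 = -0.5740+0.3791j
Node n6: branches {R4, R9} → V_6 = -14.24+6.118j
Node n7: branches {R5, R9, V1} → V_7 = -14.27+6.131j
Node n8: branches {R8, L2, V1} → V_8 = 2.632+6.131j
Node n9: branches {R6, I2, R10} → V_9 = -1.394+0.5310j
Source currents: i(V1)=-0.03981+0.01677j

-14.24+6.118j V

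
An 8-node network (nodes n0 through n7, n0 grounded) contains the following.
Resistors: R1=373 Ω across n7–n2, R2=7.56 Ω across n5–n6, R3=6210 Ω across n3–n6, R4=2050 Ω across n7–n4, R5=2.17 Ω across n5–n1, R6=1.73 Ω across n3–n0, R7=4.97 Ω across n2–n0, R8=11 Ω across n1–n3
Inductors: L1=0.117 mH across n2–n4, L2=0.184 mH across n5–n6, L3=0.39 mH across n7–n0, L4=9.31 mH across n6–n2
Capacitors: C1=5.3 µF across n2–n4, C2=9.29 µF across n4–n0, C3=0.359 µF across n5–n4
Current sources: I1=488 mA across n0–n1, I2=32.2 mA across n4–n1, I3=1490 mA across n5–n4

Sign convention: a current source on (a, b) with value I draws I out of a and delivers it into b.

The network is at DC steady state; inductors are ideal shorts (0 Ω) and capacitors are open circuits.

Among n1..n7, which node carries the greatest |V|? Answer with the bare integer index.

1

MNA unknowns: 7 node voltages V₁..V_7 plus 4 source currents (L1, L2, L3, L4)
R1: Y=0.002681 on G[7,2]
L1: row V2−V4=0, i_L1 at 2,4
R2: Y=0.1323 on G[5,6]
L2: row V5−V6=0, i_L2 at 5,6
R3: Y=0.0001610 on G[3,6]
L3: row V7−V0=0, i_L3 at 7,0
R4: Y=0.0004878 on G[7,4]
C1: Y=0.000 on G[2,4]
L4: row V6−V2=0, i_L4 at 6,2
I1: z[0]−=0.488, z[1]+=0.488
R5: Y=0.4608 on G[5,1]
R6: Y=0.5780 on G[3,0]
C2: Y=0.000 on G[4,0]
R7: Y=0.2012 on G[2,0]
R8: Y=0.09091 on G[1,3]
C3: Y=0.000 on G[5,4]
I2: z[4]−=0.0322, z[1]+=0.0322
I3: z[5]−=1.49, z[4]+=1.49
solve → V1=2.261, V2=1.518, V3=0.3076, V4=1.518, V5=1.518, V6=1.518, V7=0.000
aux → i_L1=-1.457, i_L2=-1.147, i_L3=0.004810, i_L4=-1.148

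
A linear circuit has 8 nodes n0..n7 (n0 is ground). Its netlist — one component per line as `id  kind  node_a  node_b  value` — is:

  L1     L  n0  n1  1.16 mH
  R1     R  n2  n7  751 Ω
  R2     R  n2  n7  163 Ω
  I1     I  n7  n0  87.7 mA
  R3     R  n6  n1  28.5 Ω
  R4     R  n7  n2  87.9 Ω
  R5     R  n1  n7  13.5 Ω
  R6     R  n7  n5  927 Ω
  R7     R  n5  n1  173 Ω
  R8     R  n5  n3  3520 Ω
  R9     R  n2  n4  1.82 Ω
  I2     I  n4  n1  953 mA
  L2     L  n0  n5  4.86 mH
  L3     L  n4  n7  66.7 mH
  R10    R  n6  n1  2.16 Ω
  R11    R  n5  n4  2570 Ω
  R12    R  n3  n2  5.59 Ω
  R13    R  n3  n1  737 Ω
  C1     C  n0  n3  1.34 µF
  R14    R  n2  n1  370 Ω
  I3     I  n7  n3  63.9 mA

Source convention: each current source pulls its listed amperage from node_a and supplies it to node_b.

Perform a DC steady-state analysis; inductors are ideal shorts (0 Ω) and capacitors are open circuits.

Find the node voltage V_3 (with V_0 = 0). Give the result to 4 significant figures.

Element admittances at DC:
  L1: short n0↔n1 (DC inductor)
  Y(R1) = 0.001332 S between n2,n7
  Y(R2) = 0.006135 S between n2,n7
  I1: injects 0.0877 A into n0 (from n7)
  Y(R3) = 0.03509 S between n6,n1
  Y(R4) = 0.01138 S between n7,n2
  Y(R5) = 0.07407 S between n1,n7
  Y(R6) = 0.001079 S between n7,n5
  Y(R7) = 0.005780 S between n5,n1
  Y(R8) = 0.0002841 S between n5,n3
  Y(R9) = 0.5495 S between n2,n4
  I2: injects 0.953 A into n1 (from n4)
  L2: short n0↔n5 (DC inductor)
  L3: short n4↔n7 (DC inductor)
  Y(R10) = 0.4630 S between n6,n1
  Y(R11) = 0.0003891 S between n5,n4
  Y(R12) = 0.1789 S between n3,n2
  Y(R13) = 0.001357 S between n3,n1
  Y(C1) = 0.000 S between n0,n3
  Y(R14) = 0.002703 S between n2,n1
  I3: injects 0.0639 A into n3 (from n7)
Assemble and solve the 10×10 MNA system:
  V(n1)=0.000  V(n2)=-12.84  V(n3)=-12.37  V(n4)=-13.05  V(n5)=0.000  V(n6)=0.000  V(n7)=-13.05
  i(L1)=0.06503  i(L2)=0.02267  i(L3)=-0.8330

-12.37 V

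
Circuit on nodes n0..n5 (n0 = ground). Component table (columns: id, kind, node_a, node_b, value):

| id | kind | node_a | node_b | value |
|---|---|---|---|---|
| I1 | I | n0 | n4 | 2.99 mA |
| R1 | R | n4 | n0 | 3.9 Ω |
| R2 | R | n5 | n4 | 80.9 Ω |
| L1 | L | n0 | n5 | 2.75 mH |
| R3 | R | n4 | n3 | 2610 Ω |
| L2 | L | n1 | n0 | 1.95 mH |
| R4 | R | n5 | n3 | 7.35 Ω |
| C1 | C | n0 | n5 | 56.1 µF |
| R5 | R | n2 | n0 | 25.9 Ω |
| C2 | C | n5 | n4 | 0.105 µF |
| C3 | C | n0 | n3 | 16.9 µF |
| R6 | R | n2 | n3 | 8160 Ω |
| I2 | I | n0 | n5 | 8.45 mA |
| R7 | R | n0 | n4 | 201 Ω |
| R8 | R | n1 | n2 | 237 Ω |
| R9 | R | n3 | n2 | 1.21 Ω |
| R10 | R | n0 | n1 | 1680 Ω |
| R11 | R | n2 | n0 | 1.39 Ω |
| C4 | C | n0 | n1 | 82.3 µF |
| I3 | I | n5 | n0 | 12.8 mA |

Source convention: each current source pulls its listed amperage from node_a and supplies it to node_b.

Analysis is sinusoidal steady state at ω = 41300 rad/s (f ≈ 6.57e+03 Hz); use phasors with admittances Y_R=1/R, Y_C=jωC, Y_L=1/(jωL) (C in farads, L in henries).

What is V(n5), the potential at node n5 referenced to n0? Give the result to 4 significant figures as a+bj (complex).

MNA unknowns: 5 node voltages V₁..V_5
I1: z[0]−=0.00299, z[4]+=0.00299
R1: Y=0.2564+0.000j on G[4,0]
R2: Y=0.01236+0.000j on G[5,4]
L1: Y=0.000-0.008805j on G[0,5]
R3: Y=0.0003831+0.000j on G[4,3]
L2: Y=0.000-0.01242j on G[1,0]
R4: Y=0.1361+0.000j on G[5,3]
C1: Y=0.000+2.317j on G[0,5]
R5: Y=0.03861+0.000j on G[2,0]
C2: Y=0.000+0.004337j on G[5,4]
C3: Y=0.000+0.6980j on G[0,3]
R6: Y=0.0001225+0.000j on G[2,3]
I2: z[0]−=0.00845, z[5]+=0.00845
R7: Y=0.004975+0.000j on G[0,4]
R8: Y=0.004219+0.000j on G[1,2]
R9: Y=0.8264+0.000j on G[3,2]
R10: Y=0.0005952+0.000j on G[0,1]
R11: Y=0.7194+0.000j on G[2,0]
C4: Y=0.000+3.399j on G[0,1]
I3: z[5]−=0.0128, z[0]+=0.0128
solve → V1=1.145e-07-1.405e-07j, V2=0.0001129+9.178e-05j, V3=0.0002170+0.0001764j, V4=0.01087-9.175e-05j, V5=-8.554e-05+0.001805j

-8.554e-05+0.001805j V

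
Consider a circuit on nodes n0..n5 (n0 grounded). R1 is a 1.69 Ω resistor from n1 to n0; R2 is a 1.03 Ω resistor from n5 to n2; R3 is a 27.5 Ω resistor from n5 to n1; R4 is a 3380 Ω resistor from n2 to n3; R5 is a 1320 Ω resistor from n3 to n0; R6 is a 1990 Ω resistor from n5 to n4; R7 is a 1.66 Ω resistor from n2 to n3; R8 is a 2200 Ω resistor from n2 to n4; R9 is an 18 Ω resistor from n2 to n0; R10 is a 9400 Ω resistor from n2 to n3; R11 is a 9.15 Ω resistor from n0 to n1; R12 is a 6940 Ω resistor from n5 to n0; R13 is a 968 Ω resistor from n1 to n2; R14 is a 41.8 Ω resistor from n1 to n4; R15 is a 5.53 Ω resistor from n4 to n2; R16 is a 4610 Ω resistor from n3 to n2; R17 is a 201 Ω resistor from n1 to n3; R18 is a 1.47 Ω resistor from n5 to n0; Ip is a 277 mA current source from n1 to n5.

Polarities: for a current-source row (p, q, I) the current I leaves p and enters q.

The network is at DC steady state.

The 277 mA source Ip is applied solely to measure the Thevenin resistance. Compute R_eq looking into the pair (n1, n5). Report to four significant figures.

R_eq = 2.382 Ω

Element admittances at DC:
  Y(R1) = 0.5917 S between n1,n0
  Y(R2) = 0.9709 S between n5,n2
  Y(R3) = 0.03636 S between n5,n1
  Y(R4) = 0.0002959 S between n2,n3
  Y(R5) = 0.0007576 S between n3,n0
  Y(R6) = 0.0005025 S between n5,n4
  Y(R7) = 0.6024 S between n2,n3
  Y(R8) = 0.0004545 S between n2,n4
  Y(R9) = 0.05556 S between n2,n0
  Y(R10) = 0.0001064 S between n2,n3
  Y(R11) = 0.1093 S between n0,n1
  Y(R12) = 0.0001441 S between n5,n0
  Y(R13) = 0.001033 S between n1,n2
  Y(R14) = 0.02392 S between n1,n4
  Y(R15) = 0.1808 S between n4,n2
  Y(R16) = 0.0002169 S between n3,n2
  Y(R17) = 0.004975 S between n1,n3
  Y(R18) = 0.6803 S between n5,n0
  Ip: injects 0.277 A into n5 (from n1)
Assemble and solve the 5×5 MNA system:
  V(n1)=-0.3367  V(n2)=0.2889  V(n3)=0.2834  V(n4)=0.2162  V(n5)=0.3230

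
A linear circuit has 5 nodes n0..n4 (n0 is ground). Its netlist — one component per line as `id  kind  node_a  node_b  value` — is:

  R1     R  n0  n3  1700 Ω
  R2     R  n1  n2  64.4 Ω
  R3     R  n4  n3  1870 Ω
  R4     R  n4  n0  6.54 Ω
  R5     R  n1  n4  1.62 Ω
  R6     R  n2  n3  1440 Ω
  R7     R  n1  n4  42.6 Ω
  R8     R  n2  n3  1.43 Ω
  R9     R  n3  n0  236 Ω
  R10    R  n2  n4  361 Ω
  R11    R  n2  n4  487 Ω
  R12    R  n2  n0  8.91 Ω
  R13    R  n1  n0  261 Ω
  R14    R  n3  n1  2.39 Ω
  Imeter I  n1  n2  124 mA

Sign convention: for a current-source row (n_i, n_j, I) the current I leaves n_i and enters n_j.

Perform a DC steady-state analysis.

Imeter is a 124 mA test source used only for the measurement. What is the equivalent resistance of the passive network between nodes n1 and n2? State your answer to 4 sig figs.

R_eq = 2.930 Ω

Element admittances at DC:
  Y(R1) = 0.0005882 S between n0,n3
  Y(R2) = 0.01553 S between n1,n2
  Y(R3) = 0.0005348 S between n4,n3
  Y(R4) = 0.1529 S between n4,n0
  Y(R5) = 0.6173 S between n1,n4
  Y(R6) = 0.0006944 S between n2,n3
  Y(R7) = 0.02347 S between n1,n4
  Y(R8) = 0.6993 S between n2,n3
  Y(R9) = 0.004237 S between n3,n0
  Y(R10) = 0.002770 S between n2,n4
  Y(R11) = 0.002053 S between n2,n4
  Y(R12) = 0.1122 S between n2,n0
  Y(R13) = 0.003831 S between n1,n0
  Y(R14) = 0.4184 S between n3,n1
  Imeter: injects 0.124 A into n2 (from n1)
Assemble and solve the 4×4 MNA system:
  V(n1)=-0.1727  V(n2)=0.1906  V(n3)=0.05438  V(n4)=-0.1373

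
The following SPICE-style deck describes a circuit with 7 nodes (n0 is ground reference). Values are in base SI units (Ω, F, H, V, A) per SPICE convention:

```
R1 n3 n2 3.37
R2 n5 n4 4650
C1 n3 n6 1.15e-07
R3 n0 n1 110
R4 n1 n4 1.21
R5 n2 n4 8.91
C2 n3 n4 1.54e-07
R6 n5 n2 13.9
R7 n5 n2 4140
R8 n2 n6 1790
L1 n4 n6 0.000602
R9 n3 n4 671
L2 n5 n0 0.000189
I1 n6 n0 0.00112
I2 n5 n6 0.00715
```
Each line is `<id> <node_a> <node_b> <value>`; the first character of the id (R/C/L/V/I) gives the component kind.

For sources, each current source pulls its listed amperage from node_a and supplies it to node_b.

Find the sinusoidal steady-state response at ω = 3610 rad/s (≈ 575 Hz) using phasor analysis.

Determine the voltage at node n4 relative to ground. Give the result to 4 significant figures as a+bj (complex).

MNA unknowns: 6 node voltages V₁..V_6
R1: Y=0.2967+0.000j on G[3,2]
R2: Y=0.0002151+0.000j on G[5,4]
C1: Y=0.000+0.0004151j on G[3,6]
R3: Y=0.009091+0.000j on G[0,1]
R4: Y=0.8264+0.000j on G[1,4]
R5: Y=0.1122+0.000j on G[2,4]
C2: Y=0.000+0.0005559j on G[3,4]
R6: Y=0.07194+0.000j on G[5,2]
R7: Y=0.0002415+0.000j on G[5,2]
R8: Y=0.0005587+0.000j on G[2,6]
L1: Y=0.000-0.4601j on G[4,6]
R9: Y=0.001490+0.000j on G[3,4]
L2: Y=0.000-1.466j on G[5,0]
I1: z[6]−=0.00112, z[0]+=0.00112
I2: z[5]−=0.00715, z[6]+=0.00715
solve → V1=0.1116-0.001552j, V2=0.06913-0.001261j, V3=0.06933-0.001120j, V4=0.1129-0.001569j, V5=-9.626e-06-0.001457j, V6=0.1129+0.01149j

0.1129-0.001569j V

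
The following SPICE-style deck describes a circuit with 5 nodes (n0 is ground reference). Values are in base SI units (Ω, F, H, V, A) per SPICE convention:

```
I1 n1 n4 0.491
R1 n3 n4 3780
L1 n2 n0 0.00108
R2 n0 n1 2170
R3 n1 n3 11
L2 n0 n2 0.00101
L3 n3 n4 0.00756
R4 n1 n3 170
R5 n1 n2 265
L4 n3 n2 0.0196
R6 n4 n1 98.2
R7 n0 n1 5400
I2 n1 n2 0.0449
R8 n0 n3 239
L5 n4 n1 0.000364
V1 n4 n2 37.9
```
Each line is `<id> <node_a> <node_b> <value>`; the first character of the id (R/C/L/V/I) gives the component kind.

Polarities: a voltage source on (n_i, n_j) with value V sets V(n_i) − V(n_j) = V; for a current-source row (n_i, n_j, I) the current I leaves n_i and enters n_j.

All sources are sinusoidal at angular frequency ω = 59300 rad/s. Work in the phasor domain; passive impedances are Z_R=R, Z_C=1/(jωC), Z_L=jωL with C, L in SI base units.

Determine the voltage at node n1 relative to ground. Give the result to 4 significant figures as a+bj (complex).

Apply KCL at each of the 4 non-ground nodes and solve the resulting linear system.
Node n1: branches {I1, R2, R3, R4, R5, R6, R7, I2, L5} → V_1 = 28.63-18.81j
Node n2: branches {L1, L2, R5, L4, I2, V1} → V_2 = -2.694-4.182j
Node n3: branches {R1, R3, L3, R4, L4, R8} → V_3 = 27.88-17.90j
Node n4: branches {I1, R1, L3, R6, L5, V1} → V_4 = 35.21-4.182j
Source currents: i(V1)=-0.2864+0.1686j

28.63-18.81j V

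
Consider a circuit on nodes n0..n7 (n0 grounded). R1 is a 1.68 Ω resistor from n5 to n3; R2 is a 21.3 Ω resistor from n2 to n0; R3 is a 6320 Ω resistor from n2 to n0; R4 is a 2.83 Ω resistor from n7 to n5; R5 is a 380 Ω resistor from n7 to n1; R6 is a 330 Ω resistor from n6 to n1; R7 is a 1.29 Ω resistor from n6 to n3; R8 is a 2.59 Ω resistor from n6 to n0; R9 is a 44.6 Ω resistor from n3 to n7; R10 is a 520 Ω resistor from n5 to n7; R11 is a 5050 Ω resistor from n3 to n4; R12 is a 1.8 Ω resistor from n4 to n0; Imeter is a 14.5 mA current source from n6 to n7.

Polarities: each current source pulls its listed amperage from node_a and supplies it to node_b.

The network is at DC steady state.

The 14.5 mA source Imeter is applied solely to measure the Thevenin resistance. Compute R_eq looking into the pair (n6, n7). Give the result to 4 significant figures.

R_eq = 5.333 Ω

MNA unknowns: 7 node voltages V₁..V_7
R1: Y=0.5952 on G[5,3]
R2: Y=0.04695 on G[2,0]
R3: Y=0.0001582 on G[2,0]
R4: Y=0.3534 on G[7,5]
R5: Y=0.002632 on G[7,1]
R6: Y=0.003030 on G[6,1]
R7: Y=0.7752 on G[6,3]
R8: Y=0.3861 on G[6,0]
R9: Y=0.02242 on G[3,7]
R10: Y=0.001923 on G[5,7]
R11: Y=0.0001980 on G[3,4]
R12: Y=0.5556 on G[4,0]
Imeter: z[6]−=0.0145, z[7]+=0.0145
solve → V1=0.03593, V2=0.000, V3=0.01855, V4=6.610e-06, V5=0.04051, V6=-9.511e-06, V7=0.07731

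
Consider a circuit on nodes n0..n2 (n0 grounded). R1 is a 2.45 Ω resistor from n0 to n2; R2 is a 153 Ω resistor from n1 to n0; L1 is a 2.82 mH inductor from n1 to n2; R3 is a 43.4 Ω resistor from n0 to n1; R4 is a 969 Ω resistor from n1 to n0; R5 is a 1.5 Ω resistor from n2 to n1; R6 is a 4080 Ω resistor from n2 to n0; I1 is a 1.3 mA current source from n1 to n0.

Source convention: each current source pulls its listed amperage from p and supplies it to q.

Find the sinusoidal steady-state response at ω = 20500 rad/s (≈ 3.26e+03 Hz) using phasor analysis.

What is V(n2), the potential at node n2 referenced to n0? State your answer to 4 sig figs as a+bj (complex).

-0.002840+3.017e-06j V

MNA unknowns: 2 node voltages V₁..V_2
R1: Y=0.4082+0.000j on G[0,2]
R2: Y=0.006536+0.000j on G[1,0]
L1: Y=0.000-0.01730j on G[1,2]
R3: Y=0.02304+0.000j on G[0,1]
R4: Y=0.001032+0.000j on G[1,0]
R5: Y=0.6667+0.000j on G[2,1]
R6: Y=0.0002451+0.000j on G[2,0]
I1: z[1]−=0.0013, z[0]+=0.0013
solve → V1=-0.004579-4.025e-05j, V2=-0.002840+3.017e-06j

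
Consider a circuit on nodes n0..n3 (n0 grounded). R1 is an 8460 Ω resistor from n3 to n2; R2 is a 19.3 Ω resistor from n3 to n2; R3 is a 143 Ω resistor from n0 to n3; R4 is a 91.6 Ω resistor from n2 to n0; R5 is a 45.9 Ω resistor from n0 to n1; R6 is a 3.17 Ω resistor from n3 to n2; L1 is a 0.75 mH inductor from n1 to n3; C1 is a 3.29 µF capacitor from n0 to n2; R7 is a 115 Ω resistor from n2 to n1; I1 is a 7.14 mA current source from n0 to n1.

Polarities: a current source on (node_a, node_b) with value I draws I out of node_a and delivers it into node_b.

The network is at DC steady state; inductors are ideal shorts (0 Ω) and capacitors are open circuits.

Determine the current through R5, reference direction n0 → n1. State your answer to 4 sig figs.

-0.003949 A

Apply KCL at each of the 3 non-ground nodes and solve the resulting linear system.
Node n1: branches {R5, L1, R7, I1} → V_1 = 0.1813
Node n2: branches {R1, R2, R4, R6, C1, R7} → V_2 = 0.1762
Node n3: branches {R1, R2, R3, R6, L1} → V_3 = 0.1813
Source currents: i(L1)=0.003146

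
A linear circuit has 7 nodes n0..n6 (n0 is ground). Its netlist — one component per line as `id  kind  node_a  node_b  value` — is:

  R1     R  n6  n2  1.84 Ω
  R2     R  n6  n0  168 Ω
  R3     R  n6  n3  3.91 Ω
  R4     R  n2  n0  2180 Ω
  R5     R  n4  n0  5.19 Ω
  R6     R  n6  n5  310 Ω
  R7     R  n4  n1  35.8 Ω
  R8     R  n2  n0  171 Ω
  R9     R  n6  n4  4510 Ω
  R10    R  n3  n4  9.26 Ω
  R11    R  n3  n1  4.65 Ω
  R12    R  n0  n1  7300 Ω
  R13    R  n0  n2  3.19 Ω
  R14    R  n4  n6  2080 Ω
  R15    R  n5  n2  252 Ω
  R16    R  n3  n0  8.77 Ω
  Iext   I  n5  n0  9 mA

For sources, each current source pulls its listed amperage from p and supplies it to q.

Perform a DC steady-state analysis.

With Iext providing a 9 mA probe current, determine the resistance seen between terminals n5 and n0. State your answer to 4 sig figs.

Element admittances at DC:
  Y(R1) = 0.5435 S between n6,n2
  Y(R2) = 0.005952 S between n6,n0
  Y(R3) = 0.2558 S between n6,n3
  Y(R4) = 0.0004587 S between n2,n0
  Y(R5) = 0.1927 S between n4,n0
  Y(R6) = 0.003226 S between n6,n5
  Y(R7) = 0.02793 S between n4,n1
  Y(R8) = 0.005848 S between n2,n0
  Y(R9) = 0.0002217 S between n6,n4
  Y(R10) = 0.1080 S between n3,n4
  Y(R11) = 0.2151 S between n3,n1
  Y(R12) = 0.0001370 S between n0,n1
  Y(R13) = 0.3135 S between n0,n2
  Y(R14) = 0.0004808 S between n4,n6
  Y(R15) = 0.003968 S between n5,n2
  Y(R16) = 0.1140 S between n3,n0
  Iext: injects 0.009 A into n0 (from n5)
Assemble and solve the 6×6 MNA system:
  V(n1)=-0.01199  V(n2)=-0.01995  V(n3)=-0.01287  V(n4)=-0.005284  V(n5)=-1.272  V(n6)=-0.02254

R_eq = 141.3 Ω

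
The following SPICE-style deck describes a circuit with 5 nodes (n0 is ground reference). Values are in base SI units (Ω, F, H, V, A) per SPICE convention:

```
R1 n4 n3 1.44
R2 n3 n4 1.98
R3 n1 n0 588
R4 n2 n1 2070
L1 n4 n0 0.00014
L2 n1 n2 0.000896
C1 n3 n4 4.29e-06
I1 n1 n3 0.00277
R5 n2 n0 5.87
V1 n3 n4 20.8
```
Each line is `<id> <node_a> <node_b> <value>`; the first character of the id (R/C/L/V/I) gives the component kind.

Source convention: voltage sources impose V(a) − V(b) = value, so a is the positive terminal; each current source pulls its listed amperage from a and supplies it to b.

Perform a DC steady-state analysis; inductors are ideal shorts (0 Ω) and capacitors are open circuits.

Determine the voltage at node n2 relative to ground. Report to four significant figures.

-0.01610 V

MNA unknowns: 4 node voltages V₁..V_4 plus 3 source currents (L1, L2, V1)
R1: Y=0.6944 on G[4,3]
R2: Y=0.5051 on G[3,4]
R3: Y=0.001701 on G[1,0]
R4: Y=0.0004831 on G[2,1]
L1: row V4−V0=0, i_L1 at 4,0
L2: row V1−V2=0, i_L2 at 1,2
C1: Y=0.000 on G[3,4]
I1: z[1]−=0.00277, z[3]+=0.00277
R5: Y=0.1704 on G[2,0]
V1: row V3−V4=20.8, i_V1 at 3,4
solve → V1=-0.01610, V2=-0.01610, V3=20.80, V4=0.000
aux → i_L1=0.002770, i_L2=-0.002743, i_V1=-24.95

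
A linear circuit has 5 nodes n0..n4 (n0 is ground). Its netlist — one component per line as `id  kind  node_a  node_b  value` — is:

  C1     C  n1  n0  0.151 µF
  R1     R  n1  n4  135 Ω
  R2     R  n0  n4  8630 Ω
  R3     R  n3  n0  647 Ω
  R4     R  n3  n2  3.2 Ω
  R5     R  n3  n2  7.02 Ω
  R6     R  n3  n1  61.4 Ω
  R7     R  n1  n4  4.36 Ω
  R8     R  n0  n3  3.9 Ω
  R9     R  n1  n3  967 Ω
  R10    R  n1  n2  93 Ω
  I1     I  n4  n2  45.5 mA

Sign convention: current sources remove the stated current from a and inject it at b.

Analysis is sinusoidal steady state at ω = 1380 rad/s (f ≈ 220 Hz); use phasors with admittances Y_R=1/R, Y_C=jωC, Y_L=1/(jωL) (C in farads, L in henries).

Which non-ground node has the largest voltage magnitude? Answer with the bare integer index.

4

Apply KCL at each of the 4 non-ground nodes and solve the resulting linear system.
Node n1: branches {C1, R1, R6, R7, R9, R10} → V_1 = -1.589+0.01312j
Node n2: branches {R4, R5, R10, I1} → V_2 = 0.06180+0.001551j
Node n3: branches {R3, R4, R5, R6, R8, R9} → V_3 = 0.0008104+0.001278j
Node n4: branches {R1, R2, R7, I1} → V_4 = -1.780+0.01312j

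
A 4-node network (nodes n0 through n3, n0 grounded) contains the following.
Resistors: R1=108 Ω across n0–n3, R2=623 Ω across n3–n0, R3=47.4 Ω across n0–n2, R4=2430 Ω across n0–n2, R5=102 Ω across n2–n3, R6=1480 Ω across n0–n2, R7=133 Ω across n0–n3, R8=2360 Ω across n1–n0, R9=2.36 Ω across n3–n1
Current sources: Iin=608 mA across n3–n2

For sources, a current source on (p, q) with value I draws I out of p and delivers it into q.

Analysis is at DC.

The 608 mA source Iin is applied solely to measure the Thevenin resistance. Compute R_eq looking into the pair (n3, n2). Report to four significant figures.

R_eq = 50.04 Ω

Apply KCL at each of the 3 non-ground nodes and solve the resulting linear system.
Node n1: branches {R8, R9} → V_1 = -16.45
Node n2: branches {R3, R4, R5, R6, Iin} → V_2 = 13.96
Node n3: branches {R1, R2, R5, R7, R9, Iin} → V_3 = -16.47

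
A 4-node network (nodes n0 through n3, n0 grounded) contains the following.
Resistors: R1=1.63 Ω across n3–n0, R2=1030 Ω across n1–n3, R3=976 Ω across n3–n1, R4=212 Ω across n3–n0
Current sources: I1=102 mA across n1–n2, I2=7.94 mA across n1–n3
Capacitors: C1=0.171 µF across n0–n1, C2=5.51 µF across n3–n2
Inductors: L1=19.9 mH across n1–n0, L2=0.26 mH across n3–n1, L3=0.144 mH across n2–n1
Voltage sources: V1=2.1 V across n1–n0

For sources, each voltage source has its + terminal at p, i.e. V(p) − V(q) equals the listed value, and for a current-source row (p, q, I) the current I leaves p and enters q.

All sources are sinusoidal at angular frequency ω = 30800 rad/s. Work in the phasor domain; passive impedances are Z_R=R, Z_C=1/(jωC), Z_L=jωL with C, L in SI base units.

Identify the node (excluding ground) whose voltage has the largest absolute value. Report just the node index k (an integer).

2

MNA unknowns: 3 node voltages V₁..V_3 plus 1 source current (V1)
R1: Y=0.6135+0.000j on G[3,0]
I1: z[1]−=0.102, z[2]+=0.102
R2: Y=0.0009709+0.000j on G[1,3]
R3: Y=0.001025+0.000j on G[3,1]
I2: z[1]−=0.00794, z[3]+=0.00794
R4: Y=0.004717+0.000j on G[3,0]
C1: Y=0.000+0.005267j on G[0,1]
L1: Y=0.000-0.001632j on G[1,0]
L2: Y=0.000-0.1249j on G[3,1]
C2: Y=0.000+0.1697j on G[3,2]
L3: Y=0.000-0.2255j on G[2,1]
V1: row V1−V0=2.1, i_V1 at 1,0
solve → V1=2.100+0.000j, V2=6.418-2.079j, V3=0.6812+1.284j
aux → i_V1=-0.4211-0.8015j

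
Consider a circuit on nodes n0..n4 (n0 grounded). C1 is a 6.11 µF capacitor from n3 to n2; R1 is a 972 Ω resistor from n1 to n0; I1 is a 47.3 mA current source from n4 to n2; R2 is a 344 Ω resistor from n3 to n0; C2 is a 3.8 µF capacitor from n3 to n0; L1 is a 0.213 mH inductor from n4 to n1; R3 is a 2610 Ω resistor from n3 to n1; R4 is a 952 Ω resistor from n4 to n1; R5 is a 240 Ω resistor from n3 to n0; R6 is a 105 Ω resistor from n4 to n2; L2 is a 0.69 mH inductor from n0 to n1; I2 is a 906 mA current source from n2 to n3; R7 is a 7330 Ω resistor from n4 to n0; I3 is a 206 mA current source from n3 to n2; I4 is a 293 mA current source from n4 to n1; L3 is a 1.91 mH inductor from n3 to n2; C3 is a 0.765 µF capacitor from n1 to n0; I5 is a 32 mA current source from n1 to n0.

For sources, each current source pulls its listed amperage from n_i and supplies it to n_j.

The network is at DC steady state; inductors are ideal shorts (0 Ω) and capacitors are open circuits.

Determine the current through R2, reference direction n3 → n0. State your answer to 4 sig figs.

0.008097 A

Apply KCL at each of the 4 non-ground nodes and solve the resulting linear system.
Node n1: branches {R1, L1, R3, R4, L2, I4, C3, I5} → V_1 = 0.000
Node n2: branches {C1, I1, R6, I2, I3, L3} → V_2 = 2.786
Node n3: branches {C1, R2, C2, R3, R5, I2, I3, L3} → V_3 = 2.786
Node n4: branches {I1, L1, R4, R6, R7, I4} → V_4 = 0.000
Source currents: i(L1)=-0.3138, i(L2)=0.05170, i(L3)=0.6792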